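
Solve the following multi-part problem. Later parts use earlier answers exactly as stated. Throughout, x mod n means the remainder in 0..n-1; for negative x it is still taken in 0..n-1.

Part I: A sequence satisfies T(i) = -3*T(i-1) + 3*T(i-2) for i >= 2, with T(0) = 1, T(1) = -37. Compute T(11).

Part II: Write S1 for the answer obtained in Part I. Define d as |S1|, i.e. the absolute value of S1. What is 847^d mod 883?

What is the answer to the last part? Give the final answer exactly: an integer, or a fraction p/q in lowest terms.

Part I: T(2) = -3*(-37) + 3*(1) = 114; iterating: T(2)=114, T(3)=-453, T(4)=1701, T(5)=-6462, T(6)=24489, T(7)=-92853, T(8)=352026, T(9)=-1334637, T(10)=5059989, T(11)=-19183878; answer -19183878
Part II: S1 = -19183878; d = 19183878; squarings mod 883: 847^1=847, 847^2=413, 847^4=150, 847^8=425, 847^16=493, 847^32=224, 847^64=728, 847^128=184, 847^256=302, 847^512=255, 847^1024=566, 847^2048=710, 847^4096=790, 847^8192=702, 847^16384=90, 847^32768=153, 847^65536=451, 847^131072=311, 847^262144=474, 847^524288=394, 847^1048576=711, 847^2097152=445, 847^4194304=233, 847^8388608=426, 847^16777216=461; 847^19183878 = 847^2 * 847^4 * 847^256 * 847^2048 * 847^4096 * 847^8192 * 847^32768 * 847^262144 * 847^2097152 * 847^16777216 = 296 (mod 883); answer 296

296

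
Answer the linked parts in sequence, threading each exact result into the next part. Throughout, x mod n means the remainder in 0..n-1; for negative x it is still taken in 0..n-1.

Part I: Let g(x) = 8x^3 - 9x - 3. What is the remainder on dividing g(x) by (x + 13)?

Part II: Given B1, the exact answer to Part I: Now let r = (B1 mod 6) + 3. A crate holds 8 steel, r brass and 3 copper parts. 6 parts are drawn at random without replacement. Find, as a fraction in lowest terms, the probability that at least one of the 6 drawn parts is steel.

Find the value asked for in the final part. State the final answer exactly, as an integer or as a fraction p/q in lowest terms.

Part I: remainder = value at the root: 8*(-13)^3 - 9*(-13)^1 - 3 = (-17576) + (117) + (-3) = -17462; answer -17462
Part II: B1 = -17462; r = 7; total draws C(18,6) = 18564; complement C(10,6) = 210; favorable 18564 - 210 = 18354; P = 437/442; answer 437/442

437/442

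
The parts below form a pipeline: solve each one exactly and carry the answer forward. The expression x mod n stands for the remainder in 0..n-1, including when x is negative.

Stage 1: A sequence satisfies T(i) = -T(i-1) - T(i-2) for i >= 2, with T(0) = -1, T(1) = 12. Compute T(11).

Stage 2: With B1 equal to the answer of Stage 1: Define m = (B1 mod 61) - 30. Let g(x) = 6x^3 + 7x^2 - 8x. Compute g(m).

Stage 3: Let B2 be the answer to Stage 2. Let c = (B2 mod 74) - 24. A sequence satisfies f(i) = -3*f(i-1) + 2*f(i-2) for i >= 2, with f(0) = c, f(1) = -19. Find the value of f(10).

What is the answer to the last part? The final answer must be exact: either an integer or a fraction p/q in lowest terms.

1513293

Stage 1: T(2) = -1*(12) - 1*(-1) = -11; iterating: T(2)=-11, T(3)=-1, T(4)=12, T(5)=-11, T(6)=-1, T(7)=12, T(8)=-11, T(9)=-1, T(10)=12, T(11)=-11; answer -11
Stage 2: B1 = -11; m = 20; 6*(20)^3 + 7*(20)^2 - 8*(20)^1 = (48000) + (2800) + (-160) = 50640; answer 50640
Stage 3: B2 = 50640; c = 0; f(2) = -3*(-19) + 2*(0) = 57; iterating: f(2)=57, f(3)=-209, f(4)=741, f(5)=-2641, f(6)=9405, f(7)=-33497, f(8)=119301, f(9)=-424897, f(10)=1513293; answer 1513293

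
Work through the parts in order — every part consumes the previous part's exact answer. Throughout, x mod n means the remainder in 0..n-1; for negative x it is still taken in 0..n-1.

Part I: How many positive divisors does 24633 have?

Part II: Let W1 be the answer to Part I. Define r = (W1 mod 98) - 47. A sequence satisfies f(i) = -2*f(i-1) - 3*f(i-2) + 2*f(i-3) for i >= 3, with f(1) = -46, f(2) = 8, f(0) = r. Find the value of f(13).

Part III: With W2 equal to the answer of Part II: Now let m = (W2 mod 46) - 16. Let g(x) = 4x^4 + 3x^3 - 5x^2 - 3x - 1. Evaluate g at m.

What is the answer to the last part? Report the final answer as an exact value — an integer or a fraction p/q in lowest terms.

Part I: 24633 = 3^2 * 7 * 17 * 23; number of divisors = (2+1) * (1+1) * (1+1) * (1+1) = 24; answer 24
Part II: W1 = 24; r = -23; f(3) = -2*(8) - 3*(-46) + 2*(-23) = 76; iterating: f(3)=76, f(4)=-268, f(5)=324, f(6)=308, f(7)=-2124, f(8)=3972, f(9)=-956, f(10)=-14252, f(11)=39316, f(12)=-37788, f(13)=-70876; answer -70876
Part III: W2 = -70876; m = -6; 4*(-6)^4 + 3*(-6)^3 - 5*(-6)^2 - 3*(-6)^1 - 1 = (5184) + (-648) + (-180) + (18) + (-1) = 4373; answer 4373

4373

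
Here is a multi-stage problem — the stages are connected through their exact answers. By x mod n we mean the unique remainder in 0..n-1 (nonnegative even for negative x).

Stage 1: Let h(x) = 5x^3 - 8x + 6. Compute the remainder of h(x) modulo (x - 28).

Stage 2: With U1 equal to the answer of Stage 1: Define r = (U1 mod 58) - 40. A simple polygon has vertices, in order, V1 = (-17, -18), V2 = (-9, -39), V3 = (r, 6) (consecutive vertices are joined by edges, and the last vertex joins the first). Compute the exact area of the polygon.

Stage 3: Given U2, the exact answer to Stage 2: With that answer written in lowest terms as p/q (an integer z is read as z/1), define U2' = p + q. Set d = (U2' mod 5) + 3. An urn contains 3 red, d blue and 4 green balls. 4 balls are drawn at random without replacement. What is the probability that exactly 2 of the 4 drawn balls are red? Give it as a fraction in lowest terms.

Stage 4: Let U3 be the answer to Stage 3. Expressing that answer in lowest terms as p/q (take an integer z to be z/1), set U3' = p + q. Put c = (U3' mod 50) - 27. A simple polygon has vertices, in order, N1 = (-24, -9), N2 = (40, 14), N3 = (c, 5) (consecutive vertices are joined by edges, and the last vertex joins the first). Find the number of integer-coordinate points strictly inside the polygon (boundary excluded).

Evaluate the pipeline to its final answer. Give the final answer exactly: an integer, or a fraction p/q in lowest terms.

Stage 1: remainder = value at the root: 5*(28)^3 - 8*(28)^1 + 6 = (109760) + (-224) + (6) = 109542; answer 109542
Stage 2: U1 = 109542; r = -2; cross terms: (-17*-39 - -9*-18)=501, (-9*6 - -2*-39)=-132, (-2*-18 - -17*6)=138; twice the area = |507| = 507; area = 507/2; answer 507/2
Stage 3: U2 = 507/2; threaded value p + q = 509; d = 7; total draws C(14,4) = 1001; favorable C(3,2)*C(11,2) = 165; P = 15/91; answer 15/91
Stage 4: U3 = 15/91; threaded value p + q = 106; c = -21; cross terms: (-24*14 - 40*-9)=24, (40*5 - -21*14)=494, (-21*-9 - -24*5)=309; twice the area = |827| = 827; area = 827/2; boundary points = 1 + 1 + 1 = 3; strictly interior points = area - boundary/2 + 1 = 413; answer 413

413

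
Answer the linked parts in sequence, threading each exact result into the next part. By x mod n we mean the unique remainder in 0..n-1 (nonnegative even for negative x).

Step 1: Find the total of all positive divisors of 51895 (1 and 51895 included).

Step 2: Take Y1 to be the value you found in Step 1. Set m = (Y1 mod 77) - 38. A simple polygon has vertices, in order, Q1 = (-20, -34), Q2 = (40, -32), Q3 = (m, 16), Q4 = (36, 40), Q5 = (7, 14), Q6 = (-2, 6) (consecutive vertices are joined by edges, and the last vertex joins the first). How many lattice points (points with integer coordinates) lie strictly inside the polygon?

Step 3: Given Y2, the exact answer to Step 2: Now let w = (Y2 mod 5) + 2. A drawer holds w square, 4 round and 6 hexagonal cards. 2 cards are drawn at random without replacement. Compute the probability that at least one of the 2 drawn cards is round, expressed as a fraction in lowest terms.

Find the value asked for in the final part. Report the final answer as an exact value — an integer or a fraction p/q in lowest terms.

19/33

Step 1: 51895 = 5 * 97 * 107; sigma = (1 + 5) * (1 + 97) * (1 + 107) = 6 * 98 * 108 = 63504; answer 63504
Step 2: Y1 = 63504; m = 18; cross terms: (-20*-32 - 40*-34)=2000, (40*16 - 18*-32)=1216, (18*40 - 36*16)=144, (36*14 - 7*40)=224, (7*6 - -2*14)=70, (-2*-34 - -20*6)=188; twice the area = |3842| = 3842; area = 1921; boundary points = 2 + 2 + 6 + 1 + 1 + 2 = 14; strictly interior points = area - boundary/2 + 1 = 1915; answer 1915
Step 3: Y2 = 1915; w = 2; total draws C(12,2) = 66; complement C(8,2) = 28; favorable 66 - 28 = 38; P = 19/33; answer 19/33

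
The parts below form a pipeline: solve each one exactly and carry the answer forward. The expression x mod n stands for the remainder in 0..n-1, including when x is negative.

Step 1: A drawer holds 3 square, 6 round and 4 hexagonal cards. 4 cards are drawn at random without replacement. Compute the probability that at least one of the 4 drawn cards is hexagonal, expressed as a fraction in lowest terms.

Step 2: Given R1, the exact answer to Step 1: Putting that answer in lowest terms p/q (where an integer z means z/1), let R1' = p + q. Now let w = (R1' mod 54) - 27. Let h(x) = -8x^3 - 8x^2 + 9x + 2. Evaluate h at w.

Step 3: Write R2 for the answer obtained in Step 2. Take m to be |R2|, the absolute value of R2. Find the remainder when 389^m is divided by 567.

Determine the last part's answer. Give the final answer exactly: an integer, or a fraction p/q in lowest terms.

149

Step 1: total draws C(13,4) = 715; complement C(9,4) = 126; favorable 715 - 126 = 589; P = 589/715; answer 589/715
Step 2: R1 = 589/715; threaded value p + q = 1304; w = -19; -8*(-19)^3 - 8*(-19)^2 + 9*(-19)^1 + 2 = (54872) + (-2888) + (-171) + (2) = 51815; answer 51815
Step 3: R2 = 51815; m = 51815; squarings mod 567: 389^1=389, 389^2=499, 389^4=88, 389^8=373, 389^16=214, 389^32=436, 389^64=151, 389^128=121, 389^256=466, 389^512=562, 389^1024=25, 389^2048=58, 389^4096=529, 389^8192=310, 389^16384=277, 389^32768=184; 389^51815 = 389^1 * 389^2 * 389^4 * 389^32 * 389^64 * 389^512 * 389^2048 * 389^16384 * 389^32768 = 149 (mod 567); answer 149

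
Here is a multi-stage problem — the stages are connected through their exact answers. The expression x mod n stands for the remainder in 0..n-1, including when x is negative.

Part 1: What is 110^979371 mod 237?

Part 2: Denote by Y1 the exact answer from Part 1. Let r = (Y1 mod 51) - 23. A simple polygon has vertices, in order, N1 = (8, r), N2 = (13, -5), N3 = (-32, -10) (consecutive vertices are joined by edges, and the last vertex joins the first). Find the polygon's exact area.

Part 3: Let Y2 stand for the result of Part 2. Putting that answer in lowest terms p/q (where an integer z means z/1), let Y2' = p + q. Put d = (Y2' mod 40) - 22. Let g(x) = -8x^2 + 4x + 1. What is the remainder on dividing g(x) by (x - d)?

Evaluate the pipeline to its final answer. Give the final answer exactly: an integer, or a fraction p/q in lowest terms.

-179

Part 1: squarings mod 237: 110^1=110, 110^2=13, 110^4=169, 110^8=121, 110^16=184, 110^32=202, 110^64=40, 110^128=178, 110^256=163, 110^512=25, 110^1024=151, 110^2048=49, 110^4096=31, 110^8192=13, 110^16384=169, 110^32768=121, 110^65536=184, 110^131072=202, 110^262144=40, 110^524288=178; 110^979371 = 110^1 * 110^2 * 110^8 * 110^32 * 110^128 * 110^256 * 110^4096 * 110^8192 * 110^16384 * 110^32768 * 110^131072 * 110^262144 * 110^524288 = 8 (mod 237); answer 8
Part 2: Y1 = 8; r = -15; cross terms: (8*-5 - 13*-15)=155, (13*-10 - -32*-5)=-290, (-32*-15 - 8*-10)=560; twice the area = |425| = 425; area = 425/2; answer 425/2
Part 3: Y2 = 425/2; threaded value p + q = 427; d = 5; remainder = value at the root: -8*(5)^2 + 4*(5)^1 + 1 = (-200) + (20) + (1) = -179; answer -179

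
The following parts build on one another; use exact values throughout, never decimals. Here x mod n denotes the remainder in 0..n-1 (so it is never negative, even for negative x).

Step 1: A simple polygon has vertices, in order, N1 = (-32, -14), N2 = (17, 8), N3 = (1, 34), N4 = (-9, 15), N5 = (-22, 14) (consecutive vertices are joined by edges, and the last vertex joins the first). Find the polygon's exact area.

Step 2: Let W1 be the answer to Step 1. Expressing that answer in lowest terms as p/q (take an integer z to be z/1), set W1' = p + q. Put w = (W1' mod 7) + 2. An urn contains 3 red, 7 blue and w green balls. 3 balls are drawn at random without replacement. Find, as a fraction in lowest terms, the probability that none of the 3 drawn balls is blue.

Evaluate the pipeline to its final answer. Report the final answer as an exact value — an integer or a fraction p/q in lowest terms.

10/143

Step 1: cross terms: (-32*8 - 17*-14)=-18, (17*34 - 1*8)=570, (1*15 - -9*34)=321, (-9*14 - -22*15)=204, (-22*-14 - -32*14)=756; twice the area = |1833| = 1833; area = 1833/2; answer 1833/2
Step 2: W1 = 1833/2; threaded value p + q = 1835; w = 3; total draws C(13,3) = 286; favorable C(6,3) = 20; P = 10/143; answer 10/143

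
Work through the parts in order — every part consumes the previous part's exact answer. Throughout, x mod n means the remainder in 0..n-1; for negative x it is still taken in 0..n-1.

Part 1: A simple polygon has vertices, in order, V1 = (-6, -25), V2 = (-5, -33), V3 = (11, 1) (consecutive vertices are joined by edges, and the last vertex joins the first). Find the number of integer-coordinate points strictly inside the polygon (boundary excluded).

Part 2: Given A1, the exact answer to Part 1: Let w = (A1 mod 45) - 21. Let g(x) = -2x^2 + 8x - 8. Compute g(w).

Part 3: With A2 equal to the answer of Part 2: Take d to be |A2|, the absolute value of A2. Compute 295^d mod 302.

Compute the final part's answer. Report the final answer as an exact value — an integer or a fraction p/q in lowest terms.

245

Part 1: cross terms: (-6*-33 - -5*-25)=73, (-5*1 - 11*-33)=358, (11*-25 - -6*1)=-269; twice the area = |162| = 162; area = 81; boundary points = 1 + 2 + 1 = 4; strictly interior points = area - boundary/2 + 1 = 80; answer 80
Part 2: A1 = 80; w = 14; -2*(14)^2 + 8*(14)^1 - 8 = (-392) + (112) + (-8) = -288; answer -288
Part 3: A2 = -288; d = 288; squarings mod 302: 295^1=295, 295^2=49, 295^4=287, 295^8=225, 295^16=191, 295^32=241, 295^64=97, 295^128=47, 295^256=95; 295^288 = 295^32 * 295^256 = 245 (mod 302); answer 245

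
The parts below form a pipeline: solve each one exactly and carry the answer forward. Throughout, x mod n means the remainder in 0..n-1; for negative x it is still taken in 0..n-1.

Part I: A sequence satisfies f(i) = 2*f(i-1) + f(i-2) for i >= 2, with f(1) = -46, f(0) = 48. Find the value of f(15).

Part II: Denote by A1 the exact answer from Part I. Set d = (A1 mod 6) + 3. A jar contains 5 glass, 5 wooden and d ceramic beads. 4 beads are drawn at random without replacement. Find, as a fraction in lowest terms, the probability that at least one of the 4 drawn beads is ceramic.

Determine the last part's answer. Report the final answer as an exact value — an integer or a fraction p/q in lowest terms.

11/13

Part I: f(2) = 2*(-46) + 1*(48) = -44; iterating: f(2)=-44, f(3)=-134, f(4)=-312, f(5)=-758, f(6)=-1828, f(7)=-4414, f(8)=-10656, f(9)=-25726, f(10)=-62108, f(11)=-149942, f(12)=-361992, f(13)=-873926, f(14)=-2109844, f(15)=-5093614; answer -5093614
Part II: A1 = -5093614; d = 5; total draws C(15,4) = 1365; complement C(10,4) = 210; favorable 1365 - 210 = 1155; P = 11/13; answer 11/13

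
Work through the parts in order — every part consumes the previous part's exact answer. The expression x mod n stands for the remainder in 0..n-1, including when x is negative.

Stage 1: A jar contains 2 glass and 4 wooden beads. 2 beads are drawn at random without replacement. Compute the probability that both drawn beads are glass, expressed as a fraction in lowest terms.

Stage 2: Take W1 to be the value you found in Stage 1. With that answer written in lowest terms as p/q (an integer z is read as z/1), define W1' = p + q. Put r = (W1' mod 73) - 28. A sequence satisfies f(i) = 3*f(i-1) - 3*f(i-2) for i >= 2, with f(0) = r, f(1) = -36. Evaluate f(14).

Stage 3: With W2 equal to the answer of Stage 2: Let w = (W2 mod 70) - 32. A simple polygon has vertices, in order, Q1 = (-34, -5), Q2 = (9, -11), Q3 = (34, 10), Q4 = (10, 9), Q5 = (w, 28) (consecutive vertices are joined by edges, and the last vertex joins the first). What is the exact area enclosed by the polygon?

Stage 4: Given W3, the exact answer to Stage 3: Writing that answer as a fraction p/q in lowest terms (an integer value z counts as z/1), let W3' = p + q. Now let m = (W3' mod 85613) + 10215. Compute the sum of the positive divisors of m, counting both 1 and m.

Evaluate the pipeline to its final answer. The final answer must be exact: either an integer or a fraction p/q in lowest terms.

Stage 1: total draws C(6,2) = 15; favorable C(2,2) = 1; P = 1/15; answer 1/15
Stage 2: W1 = 1/15; threaded value p + q = 16; r = -12; f(2) = 3*(-36) - 3*(-12) = -72; iterating: f(2)=-72, f(3)=-108, f(4)=-108, f(5)=0, f(6)=324, f(7)=972, f(8)=1944, f(9)=2916, f(10)=2916, f(11)=0, f(12)=-8748, f(13)=-26244, f(14)=-52488; answer -52488
Stage 3: W2 = -52488; w = -20; cross terms: (-34*-11 - 9*-5)=419, (9*10 - 34*-11)=464, (34*9 - 10*10)=206, (10*28 - -20*9)=460, (-20*-5 - -34*28)=1052; twice the area = |2601| = 2601; area = 2601/2; answer 2601/2
Stage 4: W3 = 2601/2; threaded value p + q = 2603; m = 12818; 12818 = 2 * 13 * 17 * 29; sigma = (1 + 2) * (1 + 13) * (1 + 17) * (1 + 29) = 3 * 14 * 18 * 30 = 22680; answer 22680

22680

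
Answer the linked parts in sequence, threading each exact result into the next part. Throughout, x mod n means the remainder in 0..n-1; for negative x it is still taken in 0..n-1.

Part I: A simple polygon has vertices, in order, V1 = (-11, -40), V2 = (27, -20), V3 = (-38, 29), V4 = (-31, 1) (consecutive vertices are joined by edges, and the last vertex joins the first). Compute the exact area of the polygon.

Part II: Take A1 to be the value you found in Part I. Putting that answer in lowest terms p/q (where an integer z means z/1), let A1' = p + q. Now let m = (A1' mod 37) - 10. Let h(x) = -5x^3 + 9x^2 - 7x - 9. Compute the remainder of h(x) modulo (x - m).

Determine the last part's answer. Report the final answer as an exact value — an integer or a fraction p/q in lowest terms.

-56244

Part I: cross terms: (-11*-20 - 27*-40)=1300, (27*29 - -38*-20)=23, (-38*1 - -31*29)=861, (-31*-40 - -11*1)=1251; twice the area = |3435| = 3435; area = 3435/2; answer 3435/2
Part II: A1 = 3435/2; threaded value p + q = 3437; m = 23; remainder = value at the root: -5*(23)^3 + 9*(23)^2 - 7*(23)^1 - 9 = (-60835) + (4761) + (-161) + (-9) = -56244; answer -56244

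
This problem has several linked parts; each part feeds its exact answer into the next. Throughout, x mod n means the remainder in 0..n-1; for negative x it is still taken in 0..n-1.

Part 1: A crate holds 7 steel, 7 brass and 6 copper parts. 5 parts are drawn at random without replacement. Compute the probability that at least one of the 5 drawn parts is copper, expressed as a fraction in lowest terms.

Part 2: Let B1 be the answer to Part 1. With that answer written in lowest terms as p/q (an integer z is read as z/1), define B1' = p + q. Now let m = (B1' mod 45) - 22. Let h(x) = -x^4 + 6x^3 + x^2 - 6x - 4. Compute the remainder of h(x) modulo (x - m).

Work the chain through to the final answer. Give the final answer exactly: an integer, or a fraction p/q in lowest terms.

Part 1: total draws C(20,5) = 15504; complement C(14,5) = 2002; favorable 15504 - 2002 = 13502; P = 6751/7752; answer 6751/7752
Part 2: B1 = 6751/7752; threaded value p + q = 14503; m = -9; remainder = value at the root: -1*(-9)^4 + 6*(-9)^3 + 1*(-9)^2 - 6*(-9)^1 - 4 = (-6561) + (-4374) + (81) + (54) + (-4) = -10804; answer -10804

-10804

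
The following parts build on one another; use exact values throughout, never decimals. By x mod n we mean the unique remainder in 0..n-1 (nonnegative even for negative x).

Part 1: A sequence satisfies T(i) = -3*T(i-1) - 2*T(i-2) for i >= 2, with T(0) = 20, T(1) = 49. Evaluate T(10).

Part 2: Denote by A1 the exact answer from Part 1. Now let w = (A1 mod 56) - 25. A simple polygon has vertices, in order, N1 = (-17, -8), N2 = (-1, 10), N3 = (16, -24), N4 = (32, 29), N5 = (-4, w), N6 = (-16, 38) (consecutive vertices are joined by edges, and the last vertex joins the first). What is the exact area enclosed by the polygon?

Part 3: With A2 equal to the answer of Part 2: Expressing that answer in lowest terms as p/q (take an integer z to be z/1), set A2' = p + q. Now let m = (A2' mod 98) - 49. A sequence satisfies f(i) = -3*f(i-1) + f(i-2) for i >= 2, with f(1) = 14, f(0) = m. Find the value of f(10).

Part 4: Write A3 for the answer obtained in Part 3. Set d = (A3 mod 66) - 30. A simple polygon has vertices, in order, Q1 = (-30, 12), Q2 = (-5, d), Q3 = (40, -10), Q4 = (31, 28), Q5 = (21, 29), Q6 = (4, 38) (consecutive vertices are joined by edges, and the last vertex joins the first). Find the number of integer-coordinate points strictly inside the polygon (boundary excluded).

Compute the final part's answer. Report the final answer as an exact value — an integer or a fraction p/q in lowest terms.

2627

Part 1: T(2) = -3*(49) - 2*(20) = -187; iterating: T(2)=-187, T(3)=463, T(4)=-1015, T(5)=2119, T(6)=-4327, T(7)=8743, T(8)=-17575, T(9)=35239, T(10)=-70567; answer -70567
Part 2: A1 = -70567; w = 24; cross terms: (-17*10 - -1*-8)=-178, (-1*-24 - 16*10)=-136, (16*29 - 32*-24)=1232, (32*24 - -4*29)=884, (-4*38 - -16*24)=232, (-16*-8 - -17*38)=774; twice the area = |2808| = 2808; area = 1404; answer 1404
Part 3: A2 = 1404; threaded value p + q = 1405; m = -16; f(2) = -3*(14) + 1*(-16) = -58; iterating: f(2)=-58, f(3)=188, f(4)=-622, f(5)=2054, f(6)=-6784, f(7)=22406, f(8)=-74002, f(9)=244412, f(10)=-807238; answer -807238
Part 4: A3 = -807238; d = -22; cross terms: (-30*-22 - -5*12)=720, (-5*-10 - 40*-22)=930, (40*28 - 31*-10)=1430, (31*29 - 21*28)=311, (21*38 - 4*29)=682, (4*12 - -30*38)=1188; twice the area = |5261| = 5261; area = 5261/2; boundary points = 1 + 3 + 1 + 1 + 1 + 2 = 9; strictly interior points = area - boundary/2 + 1 = 2627; answer 2627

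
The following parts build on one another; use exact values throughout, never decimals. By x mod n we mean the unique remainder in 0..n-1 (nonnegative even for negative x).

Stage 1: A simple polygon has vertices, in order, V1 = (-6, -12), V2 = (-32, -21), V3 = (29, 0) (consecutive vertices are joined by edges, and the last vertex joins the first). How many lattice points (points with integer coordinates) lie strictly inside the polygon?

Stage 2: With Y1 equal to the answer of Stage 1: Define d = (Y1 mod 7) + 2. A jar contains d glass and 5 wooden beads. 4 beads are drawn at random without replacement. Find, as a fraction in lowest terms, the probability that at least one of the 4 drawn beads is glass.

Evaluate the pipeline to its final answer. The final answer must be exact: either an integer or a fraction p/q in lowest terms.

Stage 1: cross terms: (-6*-21 - -32*-12)=-258, (-32*0 - 29*-21)=609, (29*-12 - -6*0)=-348; twice the area = |3| = 3; area = 3/2; boundary points = 1 + 1 + 1 = 3; strictly interior points = area - boundary/2 + 1 = 1; answer 1
Stage 2: Y1 = 1; d = 3; total draws C(8,4) = 70; complement C(5,4) = 5; favorable 70 - 5 = 65; P = 13/14; answer 13/14

13/14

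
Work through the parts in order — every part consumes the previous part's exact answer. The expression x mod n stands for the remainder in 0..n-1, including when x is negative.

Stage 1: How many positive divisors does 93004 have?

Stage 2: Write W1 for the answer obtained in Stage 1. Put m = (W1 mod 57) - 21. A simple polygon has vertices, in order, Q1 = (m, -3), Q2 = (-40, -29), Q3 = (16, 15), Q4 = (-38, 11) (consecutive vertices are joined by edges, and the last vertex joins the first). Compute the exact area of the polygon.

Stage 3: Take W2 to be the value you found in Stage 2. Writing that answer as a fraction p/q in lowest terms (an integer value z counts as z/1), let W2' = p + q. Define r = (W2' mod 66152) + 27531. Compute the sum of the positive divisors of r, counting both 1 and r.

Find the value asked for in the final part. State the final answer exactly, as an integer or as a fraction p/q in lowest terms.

62640

Stage 1: 93004 = 2^2 * 23251; number of divisors = (2+1) * (1+1) = 6; answer 6
Stage 2: W1 = 6; m = -15; cross terms: (-15*-29 - -40*-3)=315, (-40*15 - 16*-29)=-136, (16*11 - -38*15)=746, (-38*-3 - -15*11)=279; twice the area = |1204| = 1204; area = 602; answer 602
Stage 3: W2 = 602; threaded value p + q = 603; r = 28134; 28134 = 2 * 3^3 * 521; sigma = (1 + 2) * (1 + 3 + 9 + 27) * (1 + 521) = 3 * 40 * 522 = 62640; answer 62640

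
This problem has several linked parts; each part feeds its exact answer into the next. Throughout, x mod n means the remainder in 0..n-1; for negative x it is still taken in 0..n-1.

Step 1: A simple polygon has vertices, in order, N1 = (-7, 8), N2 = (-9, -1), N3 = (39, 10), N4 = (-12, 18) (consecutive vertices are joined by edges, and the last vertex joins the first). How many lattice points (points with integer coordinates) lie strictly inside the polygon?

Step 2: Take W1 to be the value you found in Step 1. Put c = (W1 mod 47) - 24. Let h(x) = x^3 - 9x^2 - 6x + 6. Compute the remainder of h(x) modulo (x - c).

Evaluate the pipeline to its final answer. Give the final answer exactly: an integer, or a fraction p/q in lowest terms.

-1834

Step 1: cross terms: (-7*-1 - -9*8)=79, (-9*10 - 39*-1)=-51, (39*18 - -12*10)=822, (-12*8 - -7*18)=30; twice the area = |880| = 880; area = 440; boundary points = 1 + 1 + 1 + 5 = 8; strictly interior points = area - boundary/2 + 1 = 437; answer 437
Step 2: W1 = 437; c = -10; remainder = value at the root: 1*(-10)^3 - 9*(-10)^2 - 6*(-10)^1 + 6 = (-1000) + (-900) + (60) + (6) = -1834; answer -1834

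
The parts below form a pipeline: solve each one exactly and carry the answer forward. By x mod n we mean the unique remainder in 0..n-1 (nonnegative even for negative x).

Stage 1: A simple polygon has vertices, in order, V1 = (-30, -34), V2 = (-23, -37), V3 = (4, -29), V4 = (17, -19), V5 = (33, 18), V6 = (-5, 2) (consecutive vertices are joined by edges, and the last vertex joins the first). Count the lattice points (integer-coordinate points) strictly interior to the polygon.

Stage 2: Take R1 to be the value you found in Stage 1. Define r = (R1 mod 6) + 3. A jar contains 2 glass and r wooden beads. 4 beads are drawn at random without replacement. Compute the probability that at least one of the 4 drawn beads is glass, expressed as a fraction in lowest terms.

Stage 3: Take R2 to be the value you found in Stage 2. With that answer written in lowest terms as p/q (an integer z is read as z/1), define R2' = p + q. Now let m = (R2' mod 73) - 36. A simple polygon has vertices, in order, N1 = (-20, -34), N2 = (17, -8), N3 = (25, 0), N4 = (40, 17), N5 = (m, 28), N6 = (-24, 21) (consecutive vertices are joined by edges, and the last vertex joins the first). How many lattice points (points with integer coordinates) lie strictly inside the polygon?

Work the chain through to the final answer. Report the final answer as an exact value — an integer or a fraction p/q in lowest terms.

Stage 1: cross terms: (-30*-37 - -23*-34)=328, (-23*-29 - 4*-37)=815, (4*-19 - 17*-29)=417, (17*18 - 33*-19)=933, (33*2 - -5*18)=156, (-5*-34 - -30*2)=230; twice the area = |2879| = 2879; area = 2879/2; boundary points = 1 + 1 + 1 + 1 + 2 + 1 = 7; strictly interior points = area - boundary/2 + 1 = 1437; answer 1437
Stage 2: R1 = 1437; r = 6; total draws C(8,4) = 70; complement C(6,4) = 15; favorable 70 - 15 = 55; P = 11/14; answer 11/14
Stage 3: R2 = 11/14; threaded value p + q = 25; m = -11; cross terms: (-20*-8 - 17*-34)=738, (17*0 - 25*-8)=200, (25*17 - 40*0)=425, (40*28 - -11*17)=1307, (-11*21 - -24*28)=441, (-24*-34 - -20*21)=1236; twice the area = |4347| = 4347; area = 4347/2; boundary points = 1 + 8 + 1 + 1 + 1 + 1 = 13; strictly interior points = area - boundary/2 + 1 = 2168; answer 2168

2168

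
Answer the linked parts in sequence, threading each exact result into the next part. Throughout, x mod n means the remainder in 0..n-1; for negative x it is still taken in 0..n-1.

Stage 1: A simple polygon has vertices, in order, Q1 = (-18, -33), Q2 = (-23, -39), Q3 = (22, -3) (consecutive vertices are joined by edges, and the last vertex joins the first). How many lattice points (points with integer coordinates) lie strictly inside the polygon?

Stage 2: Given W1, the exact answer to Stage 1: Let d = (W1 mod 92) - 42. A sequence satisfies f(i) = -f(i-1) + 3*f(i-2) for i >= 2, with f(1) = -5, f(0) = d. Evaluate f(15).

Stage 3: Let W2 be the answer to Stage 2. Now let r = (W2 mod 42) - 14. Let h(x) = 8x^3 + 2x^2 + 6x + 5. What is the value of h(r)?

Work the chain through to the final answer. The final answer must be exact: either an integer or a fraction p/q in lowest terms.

89

Stage 1: cross terms: (-18*-39 - -23*-33)=-57, (-23*-3 - 22*-39)=927, (22*-33 - -18*-3)=-780; twice the area = |90| = 90; area = 45; boundary points = 1 + 9 + 10 = 20; strictly interior points = area - boundary/2 + 1 = 36; answer 36
Stage 2: W1 = 36; d = -6; f(2) = -1*(-5) + 3*(-6) = -13; iterating: f(2)=-13, f(3)=-2, f(4)=-37, f(5)=31, f(6)=-142, f(7)=235, f(8)=-661, f(9)=1366, f(10)=-3349, f(11)=7447, f(12)=-17494, f(13)=39835, f(14)=-92317, f(15)=211822; answer 211822
Stage 3: W2 = 211822; r = 2; 8*(2)^3 + 2*(2)^2 + 6*(2)^1 + 5 = (64) + (8) + (12) + (5) = 89; answer 89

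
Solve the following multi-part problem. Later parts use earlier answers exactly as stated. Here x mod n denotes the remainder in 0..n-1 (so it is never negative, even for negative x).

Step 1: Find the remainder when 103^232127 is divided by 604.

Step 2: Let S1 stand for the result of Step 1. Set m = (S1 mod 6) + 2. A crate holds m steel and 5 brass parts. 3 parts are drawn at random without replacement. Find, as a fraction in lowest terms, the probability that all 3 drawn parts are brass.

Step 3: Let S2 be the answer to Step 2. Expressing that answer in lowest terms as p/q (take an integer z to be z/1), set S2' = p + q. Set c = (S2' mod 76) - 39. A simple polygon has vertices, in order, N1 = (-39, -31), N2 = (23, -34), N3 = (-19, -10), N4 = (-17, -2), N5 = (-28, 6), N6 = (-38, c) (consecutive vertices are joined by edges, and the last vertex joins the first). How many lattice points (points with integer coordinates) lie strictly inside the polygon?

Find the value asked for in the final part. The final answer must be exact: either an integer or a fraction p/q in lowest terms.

991

Step 1: squarings mod 604: 103^1=103, 103^2=341, 103^4=313, 103^8=121, 103^16=145, 103^32=489, 103^64=541, 103^128=345, 103^256=37, 103^512=161, 103^1024=553, 103^2048=185, 103^4096=401, 103^8192=137, 103^16384=45, 103^32768=213, 103^65536=69, 103^131072=533; 103^232127 = 103^1 * 103^2 * 103^4 * 103^8 * 103^16 * 103^32 * 103^128 * 103^512 * 103^2048 * 103^32768 * 103^65536 * 103^131072 = 39 (mod 604); answer 39
Step 2: S1 = 39; m = 5; total draws C(10,3) = 120; favorable C(5,3) = 10; P = 1/12; answer 1/12
Step 3: S2 = 1/12; threaded value p + q = 13; c = -26; cross terms: (-39*-34 - 23*-31)=2039, (23*-10 - -19*-34)=-876, (-19*-2 - -17*-10)=-132, (-17*6 - -28*-2)=-158, (-28*-26 - -38*6)=956, (-38*-31 - -39*-26)=164; twice the area = |1993| = 1993; area = 1993/2; boundary points = 1 + 6 + 2 + 1 + 2 + 1 = 13; strictly interior points = area - boundary/2 + 1 = 991; answer 991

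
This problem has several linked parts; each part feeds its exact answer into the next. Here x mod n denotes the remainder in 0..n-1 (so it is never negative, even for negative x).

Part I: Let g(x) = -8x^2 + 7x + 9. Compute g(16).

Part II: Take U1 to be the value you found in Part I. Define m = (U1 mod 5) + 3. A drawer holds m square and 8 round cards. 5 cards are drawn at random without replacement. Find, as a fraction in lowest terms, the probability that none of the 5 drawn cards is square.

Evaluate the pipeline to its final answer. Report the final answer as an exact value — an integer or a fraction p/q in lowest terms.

4/143

Part I: -8*(16)^2 + 7*(16)^1 + 9 = (-2048) + (112) + (9) = -1927; answer -1927
Part II: U1 = -1927; m = 6; total draws C(14,5) = 2002; favorable C(8,5) = 56; P = 4/143; answer 4/143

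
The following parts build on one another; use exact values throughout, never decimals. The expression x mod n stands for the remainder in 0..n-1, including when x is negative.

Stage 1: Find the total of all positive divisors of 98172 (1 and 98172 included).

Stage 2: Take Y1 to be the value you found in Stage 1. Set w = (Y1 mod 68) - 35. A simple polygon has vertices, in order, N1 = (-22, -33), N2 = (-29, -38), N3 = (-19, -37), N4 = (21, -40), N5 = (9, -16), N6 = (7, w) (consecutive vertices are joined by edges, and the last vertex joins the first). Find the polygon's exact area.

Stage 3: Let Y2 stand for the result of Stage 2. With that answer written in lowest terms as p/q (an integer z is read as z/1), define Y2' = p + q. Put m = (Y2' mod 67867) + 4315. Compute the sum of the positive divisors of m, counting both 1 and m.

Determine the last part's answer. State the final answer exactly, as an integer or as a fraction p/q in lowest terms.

Stage 1: 98172 = 2^2 * 3^5 * 101; sigma = (1 + 2 + 4) * (1 + 3 + 9 + 27 + 81 + 243) * (1 + 101) = 7 * 364 * 102 = 259896; answer 259896
Stage 2: Y1 = 259896; w = -35; cross terms: (-22*-38 - -29*-33)=-121, (-29*-37 - -19*-38)=351, (-19*-40 - 21*-37)=1537, (21*-16 - 9*-40)=24, (9*-35 - 7*-16)=-203, (7*-33 - -22*-35)=-1001; twice the area = |587| = 587; area = 587/2; answer 587/2
Stage 3: Y2 = 587/2; threaded value p + q = 589; m = 4904; 4904 = 2^3 * 613; sigma = (1 + 2 + 4 + 8) * (1 + 613) = 15 * 614 = 9210; answer 9210

9210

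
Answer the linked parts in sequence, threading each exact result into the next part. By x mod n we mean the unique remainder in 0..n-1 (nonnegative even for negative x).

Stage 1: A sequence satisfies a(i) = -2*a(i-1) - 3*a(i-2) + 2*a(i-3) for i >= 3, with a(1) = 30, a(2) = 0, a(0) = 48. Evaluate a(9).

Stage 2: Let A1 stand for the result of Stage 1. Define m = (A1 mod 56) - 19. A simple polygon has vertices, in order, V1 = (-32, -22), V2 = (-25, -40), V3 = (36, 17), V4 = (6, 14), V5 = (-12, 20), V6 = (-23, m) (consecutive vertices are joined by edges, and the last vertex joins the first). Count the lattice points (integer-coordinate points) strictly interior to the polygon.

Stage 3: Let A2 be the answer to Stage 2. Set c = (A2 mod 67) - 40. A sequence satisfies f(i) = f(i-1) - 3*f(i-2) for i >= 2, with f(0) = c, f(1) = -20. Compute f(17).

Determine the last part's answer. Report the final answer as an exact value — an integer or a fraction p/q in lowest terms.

-425

Stage 1: a(3) = -2*(0) - 3*(30) + 2*(48) = 6; iterating: a(3)=6, a(4)=48, a(5)=-114, a(6)=96, a(7)=246, a(8)=-1008, a(9)=1470; answer 1470
Stage 2: A1 = 1470; m = -5; cross terms: (-32*-40 - -25*-22)=730, (-25*17 - 36*-40)=1015, (36*14 - 6*17)=402, (6*20 - -12*14)=288, (-12*-5 - -23*20)=520, (-23*-22 - -32*-5)=346; twice the area = |3301| = 3301; area = 3301/2; boundary points = 1 + 1 + 3 + 6 + 1 + 1 = 13; strictly interior points = area - boundary/2 + 1 = 1645; answer 1645
Stage 3: A2 = 1645; c = -3; f(2) = 1*(-20) - 3*(-3) = -11; iterating: f(2)=-11, f(3)=49, f(4)=82, f(5)=-65, f(6)=-311, f(7)=-116, f(8)=817, f(9)=1165, f(10)=-1286, f(11)=-4781, f(12)=-923, f(13)=13420, f(14)=16189, f(15)=-24071, f(16)=-72638, f(17)=-425; answer -425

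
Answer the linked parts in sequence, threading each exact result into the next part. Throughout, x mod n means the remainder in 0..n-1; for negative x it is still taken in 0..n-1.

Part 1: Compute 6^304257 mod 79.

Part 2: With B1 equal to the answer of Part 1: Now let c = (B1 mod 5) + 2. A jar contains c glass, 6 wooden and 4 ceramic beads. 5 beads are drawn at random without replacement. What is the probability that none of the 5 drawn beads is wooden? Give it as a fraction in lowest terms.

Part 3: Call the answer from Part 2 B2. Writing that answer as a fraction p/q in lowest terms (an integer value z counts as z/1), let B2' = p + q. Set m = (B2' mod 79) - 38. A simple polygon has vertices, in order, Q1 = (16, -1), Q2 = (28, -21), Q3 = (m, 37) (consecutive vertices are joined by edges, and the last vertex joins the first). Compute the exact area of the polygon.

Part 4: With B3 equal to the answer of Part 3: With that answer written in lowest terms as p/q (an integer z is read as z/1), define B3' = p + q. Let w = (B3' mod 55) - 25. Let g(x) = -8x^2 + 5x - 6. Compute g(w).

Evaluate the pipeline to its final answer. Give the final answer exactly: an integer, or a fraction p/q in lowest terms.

Part 1: squarings mod 79: 6^1=6, 6^2=36, 6^4=32, 6^8=76, 6^16=9, 6^32=2, 6^64=4, 6^128=16, 6^256=19, 6^512=45, 6^1024=50, 6^2048=51, 6^4096=73, 6^8192=36, 6^16384=32, 6^32768=76, 6^65536=9, 6^131072=2, 6^262144=4; 6^304257 = 6^1 * 6^128 * 6^1024 * 6^8192 * 6^32768 * 6^262144 = 71 (mod 79); answer 71
Part 2: B1 = 71; c = 3; total draws C(13,5) = 1287; favorable C(7,5) = 21; P = 7/429; answer 7/429
Part 3: B2 = 7/429; threaded value p + q = 436; m = 3; cross terms: (16*-21 - 28*-1)=-308, (28*37 - 3*-21)=1099, (3*-1 - 16*37)=-595; twice the area = |196| = 196; area = 98; answer 98
Part 4: B3 = 98; threaded value p + q = 99; w = 19; -8*(19)^2 + 5*(19)^1 - 6 = (-2888) + (95) + (-6) = -2799; answer -2799

-2799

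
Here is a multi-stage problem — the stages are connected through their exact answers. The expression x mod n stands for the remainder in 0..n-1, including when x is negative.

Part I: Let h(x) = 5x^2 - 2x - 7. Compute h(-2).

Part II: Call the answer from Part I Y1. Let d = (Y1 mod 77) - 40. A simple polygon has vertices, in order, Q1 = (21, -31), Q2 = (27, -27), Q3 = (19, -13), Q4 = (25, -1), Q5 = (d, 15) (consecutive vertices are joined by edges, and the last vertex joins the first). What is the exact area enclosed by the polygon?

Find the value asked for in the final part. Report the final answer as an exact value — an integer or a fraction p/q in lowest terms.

Part I: 5*(-2)^2 - 2*(-2)^1 - 7 = (20) + (4) + (-7) = 17; answer 17
Part II: Y1 = 17; d = -23; cross terms: (21*-27 - 27*-31)=270, (27*-13 - 19*-27)=162, (19*-1 - 25*-13)=306, (25*15 - -23*-1)=352, (-23*-31 - 21*15)=398; twice the area = |1488| = 1488; area = 744; answer 744

744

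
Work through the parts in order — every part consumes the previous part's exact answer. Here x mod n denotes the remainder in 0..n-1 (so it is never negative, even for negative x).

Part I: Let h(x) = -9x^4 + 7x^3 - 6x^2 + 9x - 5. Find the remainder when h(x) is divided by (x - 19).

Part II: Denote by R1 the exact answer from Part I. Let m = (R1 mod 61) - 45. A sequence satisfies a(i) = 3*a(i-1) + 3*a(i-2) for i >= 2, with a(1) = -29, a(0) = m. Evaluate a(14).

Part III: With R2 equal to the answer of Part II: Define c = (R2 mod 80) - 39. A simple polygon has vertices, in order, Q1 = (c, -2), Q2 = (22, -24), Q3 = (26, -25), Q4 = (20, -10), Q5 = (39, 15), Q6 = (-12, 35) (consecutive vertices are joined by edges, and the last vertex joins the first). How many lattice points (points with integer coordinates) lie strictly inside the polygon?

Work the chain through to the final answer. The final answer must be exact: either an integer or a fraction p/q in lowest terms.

922

Part I: remainder = value at the root: -9*(19)^4 + 7*(19)^3 - 6*(19)^2 + 9*(19)^1 - 5 = (-1172889) + (48013) + (-2166) + (171) + (-5) = -1126876; answer -1126876
Part II: R1 = -1126876; m = -7; a(2) = 3*(-29) + 3*(-7) = -108; iterating: a(2)=-108, a(3)=-411, a(4)=-1557, a(5)=-5904, a(6)=-22383, a(7)=-84861, a(8)=-321732, a(9)=-1219779, a(10)=-4624533, a(11)=-17532936, a(12)=-66472407, a(13)=-252016029, a(14)=-955465308; answer -955465308
Part III: R2 = -955465308; c = 13; cross terms: (13*-24 - 22*-2)=-268, (22*-25 - 26*-24)=74, (26*-10 - 20*-25)=240, (20*15 - 39*-10)=690, (39*35 - -12*15)=1545, (-12*-2 - 13*35)=-431; twice the area = |1850| = 1850; area = 925; boundary points = 1 + 1 + 3 + 1 + 1 + 1 = 8; strictly interior points = area - boundary/2 + 1 = 922; answer 922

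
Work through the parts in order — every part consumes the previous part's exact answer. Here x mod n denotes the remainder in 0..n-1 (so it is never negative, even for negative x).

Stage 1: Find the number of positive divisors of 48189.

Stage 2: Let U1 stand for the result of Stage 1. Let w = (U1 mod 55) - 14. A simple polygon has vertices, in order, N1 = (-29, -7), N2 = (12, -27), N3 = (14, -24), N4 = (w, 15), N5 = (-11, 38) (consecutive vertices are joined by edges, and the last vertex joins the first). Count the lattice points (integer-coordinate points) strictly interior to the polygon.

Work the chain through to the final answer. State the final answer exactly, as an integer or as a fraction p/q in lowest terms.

Stage 1: 48189 = 3 * 16063; number of divisors = (1+1) * (1+1) = 4; answer 4
Stage 2: U1 = 4; w = -10; cross terms: (-29*-27 - 12*-7)=867, (12*-24 - 14*-27)=90, (14*15 - -10*-24)=-30, (-10*38 - -11*15)=-215, (-11*-7 - -29*38)=1179; twice the area = |1891| = 1891; area = 1891/2; boundary points = 1 + 1 + 3 + 1 + 9 = 15; strictly interior points = area - boundary/2 + 1 = 939; answer 939

939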